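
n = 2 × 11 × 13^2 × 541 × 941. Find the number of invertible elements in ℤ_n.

φ(1892763158) = 1892763158 · (1 − 1/2) · (1 − 1/11) · (1 − 1/13) · (1 − 1/541) · (1 − 1/941)
       = 1892763158 · 60912000/145597166 = 791856000.

791856000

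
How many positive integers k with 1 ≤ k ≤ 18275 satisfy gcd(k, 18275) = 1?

13440

First factor: 18275 = 5^2 × 17 × 43.
φ(18275) = 18275 · (1 − 1/5) · (1 − 1/17) · (1 − 1/43)
       = 18275 · 2688/3655 = 13440.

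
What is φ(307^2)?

93942

φ(94249) = 94249 · (1 − 1/307)
       = 94249 · 306/307 = 93942.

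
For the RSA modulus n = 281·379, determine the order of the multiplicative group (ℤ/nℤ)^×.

For distinct primes, φ(pq) = (p−1)(q−1) = 280 × 378 = 105840.

105840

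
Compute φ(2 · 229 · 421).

95760

φ(192818) = 192818 · (1 − 1/2) · (1 − 1/229) · (1 − 1/421)
       = 192818 · 95760/192818 = 95760.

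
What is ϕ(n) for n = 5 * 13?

φ(65) = 65 · (1 − 1/5) · (1 − 1/13)
       = 65 · 48/65 = 48.

48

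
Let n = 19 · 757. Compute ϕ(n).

13608

φ(14383) = 14383 · (1 − 1/19) · (1 − 1/757)
       = 14383 · 13608/14383 = 13608.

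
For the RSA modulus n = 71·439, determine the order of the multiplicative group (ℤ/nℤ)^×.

30660

φ(31169) = 31169 · (1 − 1/71) · (1 − 1/439)
       = 31169 · 30660/31169 = 30660.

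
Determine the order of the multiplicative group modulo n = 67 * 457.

30096

φ(30619) = 30619 · (1 − 1/67) · (1 − 1/457)
       = 30619 · 30096/30619 = 30096.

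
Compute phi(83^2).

6806

φ(6889) = 6889 · (1 − 1/83)
       = 6889 · 82/83 = 6806.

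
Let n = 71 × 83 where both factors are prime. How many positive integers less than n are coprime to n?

5740

For distinct primes, φ(pq) = (p−1)(q−1) = 70 × 82 = 5740.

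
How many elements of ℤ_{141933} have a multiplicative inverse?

First factor: 141933 = 3 · 11**2 · 17 · 23.
φ(3) = 3 − 1 = 2.
φ(11^2) = 11^1·(11−1) = 11·10 = 110.
φ(17) = 17 − 1 = 16.
φ(23) = 23 − 1 = 22.
Since φ is multiplicative, φ(141933) = 2 · 110 · 16 · 22 = 77440.

77440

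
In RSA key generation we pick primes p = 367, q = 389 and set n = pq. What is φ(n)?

φ(n) = (p − 1)(q − 1) = (367−1)(389−1) = 366·388 = 142008.

142008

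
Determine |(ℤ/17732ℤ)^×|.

Factor 17732: 17732 = 2**2 * 11 * 13 * 31.
φ(17732) = 17732 · (1 − 1/2) · (1 − 1/11) · (1 − 1/13) · (1 − 1/31)
       = 17732 · 3600/8866 = 7200.

7200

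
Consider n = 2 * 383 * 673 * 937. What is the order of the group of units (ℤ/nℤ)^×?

240274944

φ(2) = 2 − 1 = 1.
φ(383) = 383 − 1 = 382.
φ(673) = 673 − 1 = 672.
φ(937) = 937 − 1 = 936.
Since φ is multiplicative, φ(483040366) = 1 · 382 · 672 · 936 = 240274944.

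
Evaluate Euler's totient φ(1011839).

Factor 1011839: 1011839 = 23 · 29 · 37 · 41.
φ(1011839) = 1011839 · (1 − 1/23) · (1 − 1/29) · (1 − 1/37) · (1 − 1/41)
       = 1011839 · 887040/1011839 = 887040.

887040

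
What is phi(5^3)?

100

φ(5^3) = 5^2·(5−1) = 25·4 = 100.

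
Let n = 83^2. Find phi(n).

φ(83^2) = 83^2 − 83^1 = 6889 − 83 = 6806.

6806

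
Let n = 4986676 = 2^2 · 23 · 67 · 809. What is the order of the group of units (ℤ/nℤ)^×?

2346432

φ(4986676) = 4986676 · (1 − 1/2) · (1 − 1/23) · (1 − 1/67) · (1 − 1/809)
       = 4986676 · 1173216/2493338 = 2346432.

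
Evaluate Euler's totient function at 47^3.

φ(47^3) = 47^3 − 47^2 = 103823 − 2209 = 101614.

101614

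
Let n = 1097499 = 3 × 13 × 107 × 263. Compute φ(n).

φ(3) = 3 − 1 = 2.
φ(13) = 13 − 1 = 12.
φ(107) = 107 − 1 = 106.
φ(263) = 263 − 1 = 262.
Since φ is multiplicative, φ(1097499) = 2 · 12 · 106 · 262 = 666528.

666528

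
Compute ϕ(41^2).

1640

φ(1681) = 1681 · (1 − 1/41)
       = 1681 · 40/41 = 1640.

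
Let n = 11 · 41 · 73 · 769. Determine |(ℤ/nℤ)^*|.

φ(11) = 11 − 1 = 10.
φ(41) = 41 − 1 = 40.
φ(73) = 73 − 1 = 72.
φ(769) = 769 − 1 = 768.
Multiply: 10 · 40 · 72 · 768 = 22118400.

22118400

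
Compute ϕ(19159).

Factor 19159: 19159 = 7**2 * 17 * 23.
φ(19159) = 19159 · (1 − 1/7) · (1 − 1/17) · (1 − 1/23)
       = 19159 · 2112/2737 = 14784.

14784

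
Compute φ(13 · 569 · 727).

φ(5377619) = 5377619 · (1 − 1/13) · (1 − 1/569) · (1 − 1/727)
       = 5377619 · 4948416/5377619 = 4948416.

4948416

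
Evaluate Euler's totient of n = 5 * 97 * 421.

φ(5) = 5 − 1 = 4.
φ(97) = 97 − 1 = 96.
φ(421) = 421 − 1 = 420.
Multiply: 4 · 96 · 420 = 161280.

161280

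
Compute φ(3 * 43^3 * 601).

φ(3) = 3 − 1 = 2.
φ(43^3) = 43^2·(43−1) = 1849·42 = 77658.
φ(601) = 601 − 1 = 600.
Multiply: 2 · 77658 · 600 = 93189600.

93189600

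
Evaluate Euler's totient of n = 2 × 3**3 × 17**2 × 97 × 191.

φ(289132362) = 289132362 · (1 − 1/2) · (1 − 1/3) · (1 − 1/17) · (1 − 1/97) · (1 − 1/191)
       = 289132362 · 583680/1889754 = 89303040.

89303040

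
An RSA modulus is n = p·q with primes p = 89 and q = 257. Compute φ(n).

φ(pq) = (p−1)(q−1) = 88 · 256 = 22528.

22528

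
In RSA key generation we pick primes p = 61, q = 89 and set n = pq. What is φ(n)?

For distinct primes, φ(pq) = (p−1)(q−1) = 60 × 88 = 5280.

5280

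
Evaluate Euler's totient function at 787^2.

618582

φ(787^2) = 787^2 − 787^1 = 619369 − 787 = 618582.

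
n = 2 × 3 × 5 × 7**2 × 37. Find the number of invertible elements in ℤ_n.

12096

φ(2) = 2 − 1 = 1.
φ(3) = 3 − 1 = 2.
φ(5) = 5 − 1 = 4.
φ(7^2) = 7^1·(7−1) = 7·6 = 42.
φ(37) = 37 − 1 = 36.
Since φ is multiplicative, φ(54390) = 1 · 2 · 4 · 42 · 36 = 12096.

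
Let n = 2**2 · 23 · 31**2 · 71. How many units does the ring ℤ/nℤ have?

2864400

φ(2^2) = 2^2 − 2^1 = 4 − 2 = 2.
φ(23) = 23 − 1 = 22.
φ(31^2) = 31^1·(31−1) = 31·30 = 930.
φ(71) = 71 − 1 = 70.
Multiply: 2 · 22 · 930 · 70 = 2864400.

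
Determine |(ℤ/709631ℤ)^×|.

Factor 709631: 709631 = 13^3 · 17 · 19.
φ(709631) = 709631 · (1 − 1/13) · (1 − 1/17) · (1 − 1/19)
       = 709631 · 3456/4199 = 584064.

584064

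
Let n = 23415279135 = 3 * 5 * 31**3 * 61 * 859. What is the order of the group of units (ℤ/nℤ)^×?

11873347200

φ(23415279135) = 23415279135 · (1 − 1/3) · (1 − 1/5) · (1 − 1/31) · (1 − 1/61) · (1 − 1/859)
       = 23415279135 · 12355200/24365535 = 11873347200.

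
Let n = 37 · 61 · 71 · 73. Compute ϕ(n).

φ(11698031) = 11698031 · (1 − 1/37) · (1 − 1/61) · (1 − 1/71) · (1 − 1/73)
       = 11698031 · 10886400/11698031 = 10886400.

10886400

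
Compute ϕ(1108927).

967680

Prime factorization: 1108927 = 17 * 37 * 41 * 43.
φ(17) = 17 − 1 = 16.
φ(37) = 37 − 1 = 36.
φ(41) = 41 − 1 = 40.
φ(43) = 43 − 1 = 42.
φ(1108927) = 16 × 36 × 40 × 42 = 967680.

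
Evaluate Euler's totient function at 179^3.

φ(179^3) = 179^2·(179−1) = 32041·178 = 5703298.

5703298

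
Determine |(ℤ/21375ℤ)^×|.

First factor: 21375 = 3^2 · 5^3 · 19.
φ(3^2) = 3^2 − 3^1 = 9 − 3 = 6.
φ(5^3) = 5^3 − 5^2 = 125 − 25 = 100.
φ(19) = 19 − 1 = 18.
Since φ is multiplicative, φ(21375) = 6 · 100 · 18 = 10800.

10800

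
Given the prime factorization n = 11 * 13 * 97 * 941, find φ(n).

10828800

φ(11) = 11 − 1 = 10.
φ(13) = 13 − 1 = 12.
φ(97) = 97 − 1 = 96.
φ(941) = 941 − 1 = 940.
φ(13052611) = 10 × 12 × 96 × 940 = 10828800.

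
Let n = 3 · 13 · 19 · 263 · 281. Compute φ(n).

31691520

φ(3) = 3 − 1 = 2.
φ(13) = 13 − 1 = 12.
φ(19) = 19 − 1 = 18.
φ(263) = 263 − 1 = 262.
φ(281) = 281 − 1 = 280.
Multiply: 2 · 12 · 18 · 262 · 280 = 31691520.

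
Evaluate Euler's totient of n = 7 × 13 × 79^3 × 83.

2874055392

φ(3723923567) = 3723923567 · (1 − 1/7) · (1 − 1/13) · (1 − 1/79) · (1 − 1/83)
       = 3723923567 · 460512/596687 = 2874055392.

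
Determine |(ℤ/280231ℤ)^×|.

Factor 280231: 280231 = 7^3 · 19 · 43.
φ(280231) = 280231 · (1 − 1/7) · (1 − 1/19) · (1 − 1/43)
       = 280231 · 4536/5719 = 222264.

222264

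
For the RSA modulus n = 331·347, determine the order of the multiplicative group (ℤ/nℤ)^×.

114180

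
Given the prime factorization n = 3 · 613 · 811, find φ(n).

991440

φ(3) = 3 − 1 = 2.
φ(613) = 613 − 1 = 612.
φ(811) = 811 − 1 = 810.
φ(1491429) = 2 × 612 × 810 = 991440.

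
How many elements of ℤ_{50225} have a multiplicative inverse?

Factor 50225: 50225 = 5**2 * 7**2 * 41.
φ(50225) = 50225 · (1 − 1/5) · (1 − 1/7) · (1 − 1/41)
       = 50225 · 960/1435 = 33600.

33600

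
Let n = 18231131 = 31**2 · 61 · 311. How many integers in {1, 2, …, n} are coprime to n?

φ(18231131) = 18231131 · (1 − 1/31) · (1 − 1/61) · (1 − 1/311)
       = 18231131 · 558000/588101 = 17298000.

17298000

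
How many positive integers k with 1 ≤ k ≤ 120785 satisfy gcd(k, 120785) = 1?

First factor: 120785 = 5 * 7^2 * 17 * 29.
φ(5) = 5 − 1 = 4.
φ(7^2) = 7^2 − 7^1 = 49 − 7 = 42.
φ(17) = 17 − 1 = 16.
φ(29) = 29 − 1 = 28.
Multiply: 4 · 42 · 16 · 28 = 75264.

75264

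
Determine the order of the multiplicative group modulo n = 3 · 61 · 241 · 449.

12902400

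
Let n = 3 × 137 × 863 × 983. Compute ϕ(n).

φ(3) = 3 − 1 = 2.
φ(137) = 137 − 1 = 136.
φ(863) = 863 − 1 = 862.
φ(983) = 983 − 1 = 982.
φ(348663219) = 2 × 136 × 862 × 982 = 230243648.

230243648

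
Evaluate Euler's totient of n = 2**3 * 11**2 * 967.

425040

φ(2^3) = 2^2·(2−1) = 4·1 = 4.
φ(11^2) = 11^1·(11−1) = 11·10 = 110.
φ(967) = 967 − 1 = 966.
Since φ is multiplicative, φ(936056) = 4 · 110 · 966 = 425040.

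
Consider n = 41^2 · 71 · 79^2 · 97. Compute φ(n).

φ(41^2) = 41^2 − 41^1 = 1681 − 41 = 1640.
φ(71) = 71 − 1 = 70.
φ(79^2) = 79^1·(79−1) = 79·78 = 6162.
φ(97) = 97 − 1 = 96.
φ(72252350327) = 1640 × 70 × 6162 × 96 = 67910169600.

67910169600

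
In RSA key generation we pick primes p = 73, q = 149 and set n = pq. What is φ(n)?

10656

φ(10877) = 10877 · (1 − 1/73) · (1 − 1/149)
       = 10877 · 10656/10877 = 10656.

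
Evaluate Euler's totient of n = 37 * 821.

φ(30377) = 30377 · (1 − 1/37) · (1 − 1/821)
       = 30377 · 29520/30377 = 29520.

29520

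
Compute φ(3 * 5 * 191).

1520

φ(3) = 3 − 1 = 2.
φ(5) = 5 − 1 = 4.
φ(191) = 191 − 1 = 190.
φ(2865) = 2 × 4 × 190 = 1520.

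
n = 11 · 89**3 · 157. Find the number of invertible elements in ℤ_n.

1087394880

φ(11) = 11 − 1 = 10.
φ(89^3) = 89^2·(89−1) = 7921·88 = 697048.
φ(157) = 157 − 1 = 156.
Multiply: 10 · 697048 · 156 = 1087394880.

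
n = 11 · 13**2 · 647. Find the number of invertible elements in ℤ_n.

1007760

φ(1202773) = 1202773 · (1 − 1/11) · (1 − 1/13) · (1 − 1/647)
       = 1202773 · 77520/92521 = 1007760.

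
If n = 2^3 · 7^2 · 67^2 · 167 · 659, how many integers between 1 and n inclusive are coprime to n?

φ(193658943464) = 193658943464 · (1 − 1/2) · (1 − 1/7) · (1 − 1/67) · (1 − 1/167) · (1 − 1/659)
       = 193658943464 · 43254288/103229714 = 81145044288.

81145044288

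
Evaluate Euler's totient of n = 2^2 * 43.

84

φ(172) = 172 · (1 − 1/2) · (1 − 1/43)
       = 172 · 42/86 = 84.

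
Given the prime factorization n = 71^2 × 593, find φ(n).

2942240

φ(71^2) = 71^2 − 71^1 = 5041 − 71 = 4970.
φ(593) = 593 − 1 = 592.
Since φ is multiplicative, φ(2989313) = 4970 · 592 = 2942240.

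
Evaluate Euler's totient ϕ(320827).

266112

Prime factorization: 320827 = 13 × 23 × 29 × 37.
φ(320827) = 320827 · (1 − 1/13) · (1 − 1/23) · (1 − 1/29) · (1 − 1/37)
       = 320827 · 266112/320827 = 266112.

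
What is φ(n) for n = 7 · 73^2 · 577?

18164736

φ(21523831) = 21523831 · (1 − 1/7) · (1 − 1/73) · (1 − 1/577)
       = 21523831 · 248832/294847 = 18164736.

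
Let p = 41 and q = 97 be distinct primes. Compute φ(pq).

3840

φ(41) = 41 − 1 = 40.
φ(97) = 97 − 1 = 96.
φ(3977) = 40 × 96 = 3840.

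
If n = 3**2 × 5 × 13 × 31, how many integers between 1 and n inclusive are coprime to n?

8640

φ(18135) = 18135 · (1 − 1/3) · (1 − 1/5) · (1 − 1/13) · (1 − 1/31)
       = 18135 · 2880/6045 = 8640.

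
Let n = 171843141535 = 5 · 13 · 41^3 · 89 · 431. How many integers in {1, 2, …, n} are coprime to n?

122129356800

φ(171843141535) = 171843141535 · (1 − 1/5) · (1 − 1/13) · (1 − 1/41) · (1 − 1/89) · (1 − 1/431)
       = 171843141535 · 72652800/102226735 = 122129356800.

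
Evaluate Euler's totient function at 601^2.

360600

φ(361201) = 361201 · (1 − 1/601)
       = 361201 · 600/601 = 360600.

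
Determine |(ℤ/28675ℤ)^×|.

21600

Prime factorization: 28675 = 5^2 × 31 × 37.
φ(28675) = 28675 · (1 − 1/5) · (1 − 1/31) · (1 − 1/37)
       = 28675 · 4320/5735 = 21600.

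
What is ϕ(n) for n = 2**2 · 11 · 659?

13160

φ(28996) = 28996 · (1 − 1/2) · (1 − 1/11) · (1 − 1/659)
       = 28996 · 6580/14498 = 13160.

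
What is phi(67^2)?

φ(4489) = 4489 · (1 − 1/67)
       = 4489 · 66/67 = 4422.

4422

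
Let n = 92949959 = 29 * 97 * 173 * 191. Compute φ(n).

87843840

φ(29) = 29 − 1 = 28.
φ(97) = 97 − 1 = 96.
φ(173) = 173 − 1 = 172.
φ(191) = 191 − 1 = 190.
Since φ is multiplicative, φ(92949959) = 28 · 96 · 172 · 190 = 87843840.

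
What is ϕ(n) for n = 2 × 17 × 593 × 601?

φ(12117362) = 12117362 · (1 − 1/2) · (1 − 1/17) · (1 − 1/593) · (1 − 1/601)
       = 12117362 · 5683200/12117362 = 5683200.

5683200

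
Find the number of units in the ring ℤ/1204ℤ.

504

First factor: 1204 = 2^2 · 7 · 43.
φ(2^2) = 2^1·(2−1) = 2·1 = 2.
φ(7) = 7 − 1 = 6.
φ(43) = 43 − 1 = 42.
Multiply: 2 · 6 · 42 = 504.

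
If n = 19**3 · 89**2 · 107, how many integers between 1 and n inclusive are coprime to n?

5394587616

φ(19^3) = 19^3 − 19^2 = 6859 − 361 = 6498.
φ(89^2) = 89^1·(89−1) = 89·88 = 7832.
φ(107) = 107 − 1 = 106.
Since φ is multiplicative, φ(5813324873) = 6498 · 7832 · 106 = 5394587616.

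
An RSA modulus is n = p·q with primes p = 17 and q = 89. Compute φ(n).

1408

φ(pq) = (p−1)(q−1) = 16 · 88 = 1408.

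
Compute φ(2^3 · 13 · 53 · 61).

149760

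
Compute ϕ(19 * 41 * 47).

33120

φ(19) = 19 − 1 = 18.
φ(41) = 41 − 1 = 40.
φ(47) = 47 − 1 = 46.
Since φ is multiplicative, φ(36613) = 18 · 40 · 46 = 33120.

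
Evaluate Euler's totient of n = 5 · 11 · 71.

2800

φ(5) = 5 − 1 = 4.
φ(11) = 11 − 1 = 10.
φ(71) = 71 − 1 = 70.
φ(3905) = 4 × 10 × 70 = 2800.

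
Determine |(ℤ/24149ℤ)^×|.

21600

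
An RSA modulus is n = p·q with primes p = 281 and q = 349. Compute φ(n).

97440

For distinct primes, φ(pq) = (p−1)(q−1) = 280 × 348 = 97440.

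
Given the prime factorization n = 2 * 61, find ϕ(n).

φ(122) = 122 · (1 − 1/2) · (1 − 1/61)
       = 122 · 60/122 = 60.

60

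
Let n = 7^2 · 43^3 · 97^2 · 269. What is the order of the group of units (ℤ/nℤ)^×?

8139790987776

φ(9860460445703) = 9860460445703 · (1 − 1/7) · (1 − 1/43) · (1 − 1/97) · (1 − 1/269)
       = 9860460445703 · 6483456/7853993 = 8139790987776.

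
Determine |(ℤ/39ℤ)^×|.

Factor 39: 39 = 3 · 13.
φ(39) = 39 · (1 − 1/3) · (1 − 1/13)
       = 39 · 24/39 = 24.

24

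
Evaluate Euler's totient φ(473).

420

Prime factorization: 473 = 11 · 43.
φ(473) = 473 · (1 − 1/11) · (1 − 1/43)
       = 473 · 420/473 = 420.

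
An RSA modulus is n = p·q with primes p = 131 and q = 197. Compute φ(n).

For distinct primes, φ(pq) = (p−1)(q−1) = 130 × 196 = 25480.

25480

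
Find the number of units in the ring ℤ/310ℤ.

120

First factor: 310 = 2 · 5 · 31.
φ(310) = 310 · (1 − 1/2) · (1 − 1/5) · (1 − 1/31)
       = 310 · 120/310 = 120.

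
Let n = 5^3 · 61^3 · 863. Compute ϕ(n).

φ(5^3) = 5^2·(5−1) = 25·4 = 100.
φ(61^3) = 61^3 − 61^2 = 226981 − 3721 = 223260.
φ(863) = 863 − 1 = 862.
Since φ is multiplicative, φ(24485575375) = 100 · 223260 · 862 = 19245012000.

19245012000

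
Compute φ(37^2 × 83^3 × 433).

φ(338942182499) = 338942182499 · (1 − 1/37) · (1 − 1/83) · (1 − 1/433)
       = 338942182499 · 1275264/1329743 = 325055866752.

325055866752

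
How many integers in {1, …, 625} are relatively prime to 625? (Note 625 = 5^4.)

500

φ(625) = 625 · (1 − 1/5)
       = 625 · 4/5 = 500.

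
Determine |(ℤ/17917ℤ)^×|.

15840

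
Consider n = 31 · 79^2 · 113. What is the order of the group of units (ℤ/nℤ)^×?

φ(31) = 31 − 1 = 30.
φ(79^2) = 79^1·(79−1) = 79·78 = 6162.
φ(113) = 113 − 1 = 112.
Multiply: 30 · 6162 · 112 = 20704320.

20704320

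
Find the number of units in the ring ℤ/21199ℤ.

21199 = 17 * 29 * 43.
φ(21199) = 21199 · (1 − 1/17) · (1 − 1/29) · (1 − 1/43)
       = 21199 · 18816/21199 = 18816.

18816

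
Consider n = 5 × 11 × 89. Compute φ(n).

3520

φ(5) = 5 − 1 = 4.
φ(11) = 11 − 1 = 10.
φ(89) = 89 − 1 = 88.
Since φ is multiplicative, φ(4895) = 4 · 10 · 88 = 3520.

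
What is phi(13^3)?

φ(13^3) = 13^3 − 13^2 = 2197 − 169 = 2028.

2028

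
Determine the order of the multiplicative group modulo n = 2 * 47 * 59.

2668

φ(2) = 2 − 1 = 1.
φ(47) = 47 − 1 = 46.
φ(59) = 59 − 1 = 58.
Multiply: 1 · 46 · 58 = 2668.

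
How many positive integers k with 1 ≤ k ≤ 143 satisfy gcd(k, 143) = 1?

143 = 11 * 13.
φ(143) = 143 · (1 − 1/11) · (1 − 1/13)
       = 143 · 120/143 = 120.

120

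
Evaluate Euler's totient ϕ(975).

480

Factor 975: 975 = 3 · 5**2 · 13.
φ(3) = 3 − 1 = 2.
φ(5^2) = 5^2 − 5^1 = 25 − 5 = 20.
φ(13) = 13 − 1 = 12.
Multiply: 2 · 20 · 12 = 480.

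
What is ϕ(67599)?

36288

67599 = 3^2 * 7 * 29 * 37.
φ(3^2) = 3^1·(3−1) = 3·2 = 6.
φ(7) = 7 − 1 = 6.
φ(29) = 29 − 1 = 28.
φ(37) = 37 − 1 = 36.
Multiply: 6 · 6 · 28 · 36 = 36288.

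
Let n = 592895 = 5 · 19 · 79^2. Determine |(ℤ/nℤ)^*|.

φ(592895) = 592895 · (1 − 1/5) · (1 − 1/19) · (1 − 1/79)
       = 592895 · 5616/7505 = 443664.

443664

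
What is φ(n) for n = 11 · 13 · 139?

φ(11) = 11 − 1 = 10.
φ(13) = 13 − 1 = 12.
φ(139) = 139 − 1 = 138.
φ(19877) = 10 × 12 × 138 = 16560.

16560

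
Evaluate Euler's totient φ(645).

336

645 = 3 * 5 * 43.
φ(645) = 645 · (1 − 1/3) · (1 − 1/5) · (1 − 1/43)
       = 645 · 336/645 = 336.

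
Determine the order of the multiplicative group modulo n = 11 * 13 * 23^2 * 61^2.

φ(11) = 11 − 1 = 10.
φ(13) = 13 − 1 = 12.
φ(23^2) = 23^2 − 23^1 = 529 − 23 = 506.
φ(61^2) = 61^2 − 61^1 = 3721 − 61 = 3660.
Since φ is multiplicative, φ(281482487) = 10 · 12 · 506 · 3660 = 222235200.

222235200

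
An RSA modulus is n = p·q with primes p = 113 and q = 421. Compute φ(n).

φ(n) = (p − 1)(q − 1) = (113−1)(421−1) = 112·420 = 47040.

47040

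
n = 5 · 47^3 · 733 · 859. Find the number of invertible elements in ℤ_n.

φ(5) = 5 − 1 = 4.
φ(47^3) = 47^2·(47−1) = 2209·46 = 101614.
φ(733) = 733 − 1 = 732.
φ(859) = 859 − 1 = 858.
Since φ is multiplicative, φ(326859202405) = 4 · 101614 · 732 · 858 = 255277129536.

255277129536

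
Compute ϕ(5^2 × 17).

320

φ(5^2) = 5^1·(5−1) = 5·4 = 20.
φ(17) = 17 − 1 = 16.
Multiply: 20 · 16 = 320.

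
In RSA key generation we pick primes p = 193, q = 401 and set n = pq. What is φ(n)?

76800

For distinct primes, φ(pq) = (p−1)(q−1) = 192 × 400 = 76800.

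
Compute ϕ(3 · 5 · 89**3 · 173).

959138048

φ(3) = 3 − 1 = 2.
φ(5) = 5 − 1 = 4.
φ(89^3) = 89^2·(89−1) = 7921·88 = 697048.
φ(173) = 173 − 1 = 172.
φ(1829394555) = 2 × 4 × 697048 × 172 = 959138048.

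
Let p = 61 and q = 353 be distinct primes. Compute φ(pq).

21120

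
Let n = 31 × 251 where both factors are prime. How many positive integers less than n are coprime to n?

7500

φ(31) = 31 − 1 = 30.
φ(251) = 251 − 1 = 250.
Since φ is multiplicative, φ(7781) = 30 · 250 = 7500.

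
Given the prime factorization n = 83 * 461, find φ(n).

φ(83) = 83 − 1 = 82.
φ(461) = 461 − 1 = 460.
Multiply: 82 · 460 = 37720.

37720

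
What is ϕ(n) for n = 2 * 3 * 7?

12

φ(2) = 2 − 1 = 1.
φ(3) = 3 − 1 = 2.
φ(7) = 7 − 1 = 6.
Multiply: 1 · 2 · 6 = 12.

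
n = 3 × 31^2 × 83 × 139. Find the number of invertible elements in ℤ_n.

21047760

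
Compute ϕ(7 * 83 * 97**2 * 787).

φ(7) = 7 − 1 = 6.
φ(83) = 83 − 1 = 82.
φ(97^2) = 97^2 − 97^1 = 9409 − 97 = 9312.
φ(787) = 787 − 1 = 786.
Since φ is multiplicative, φ(4302237023) = 6 · 82 · 9312 · 786 = 3601062144.

3601062144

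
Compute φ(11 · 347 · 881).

φ(11) = 11 − 1 = 10.
φ(347) = 347 − 1 = 346.
φ(881) = 881 − 1 = 880.
φ(3362777) = 10 × 346 × 880 = 3044800.

3044800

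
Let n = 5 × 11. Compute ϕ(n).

40

φ(55) = 55 · (1 − 1/5) · (1 − 1/11)
       = 55 · 40/55 = 40.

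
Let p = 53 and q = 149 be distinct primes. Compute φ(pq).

φ(53) = 53 − 1 = 52.
φ(149) = 149 − 1 = 148.
Since φ is multiplicative, φ(7897) = 52 · 148 = 7696.

7696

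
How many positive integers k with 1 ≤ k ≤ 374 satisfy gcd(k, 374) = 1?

160

Prime factorization: 374 = 2 * 11 * 17.
φ(2) = 2 − 1 = 1.
φ(11) = 11 − 1 = 10.
φ(17) = 17 − 1 = 16.
Multiply: 1 · 10 · 16 = 160.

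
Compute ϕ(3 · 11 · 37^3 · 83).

80825760

φ(138738567) = 138738567 · (1 − 1/3) · (1 − 1/11) · (1 − 1/37) · (1 − 1/83)
       = 138738567 · 59040/101343 = 80825760.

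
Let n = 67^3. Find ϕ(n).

296274

φ(300763) = 300763 · (1 − 1/67)
       = 300763 · 66/67 = 296274.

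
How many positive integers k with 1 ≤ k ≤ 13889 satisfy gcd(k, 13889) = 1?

12096

First factor: 13889 = 17 × 19 × 43.
φ(17) = 17 − 1 = 16.
φ(19) = 19 − 1 = 18.
φ(43) = 43 − 1 = 42.
φ(13889) = 16 × 18 × 42 = 12096.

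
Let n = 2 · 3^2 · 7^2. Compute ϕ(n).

252

φ(2) = 2 − 1 = 1.
φ(3^2) = 3^1·(3−1) = 3·2 = 6.
φ(7^2) = 7^2 − 7^1 = 49 − 7 = 42.
Multiply: 1 · 6 · 42 = 252.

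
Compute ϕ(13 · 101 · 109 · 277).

35769600

φ(13) = 13 − 1 = 12.
φ(101) = 101 − 1 = 100.
φ(109) = 109 − 1 = 108.
φ(277) = 277 − 1 = 276.
φ(39643409) = 12 × 100 × 108 × 276 = 35769600.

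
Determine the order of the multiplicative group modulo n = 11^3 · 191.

φ(254221) = 254221 · (1 − 1/11) · (1 − 1/191)
       = 254221 · 1900/2101 = 229900.

229900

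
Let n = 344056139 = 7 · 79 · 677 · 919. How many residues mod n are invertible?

290425824

φ(7) = 7 − 1 = 6.
φ(79) = 79 − 1 = 78.
φ(677) = 677 − 1 = 676.
φ(919) = 919 − 1 = 918.
Since φ is multiplicative, φ(344056139) = 6 · 78 · 676 · 918 = 290425824.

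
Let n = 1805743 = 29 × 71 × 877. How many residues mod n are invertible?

φ(1805743) = 1805743 · (1 − 1/29) · (1 − 1/71) · (1 − 1/877)
       = 1805743 · 1716960/1805743 = 1716960.

1716960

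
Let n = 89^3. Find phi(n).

φ(89^3) = 89^2·(89−1) = 7921·88 = 697048.

697048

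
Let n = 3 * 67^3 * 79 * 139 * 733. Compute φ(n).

4668832643904

φ(7262590028097) = 7262590028097 · (1 − 1/3) · (1 − 1/67) · (1 − 1/79) · (1 − 1/139) · (1 − 1/733)
       = 7262590028097 · 1040060736/1617863673 = 4668832643904.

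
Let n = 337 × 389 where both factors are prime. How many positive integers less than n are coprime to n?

130368

φ(n) = (p − 1)(q − 1) = (337−1)(389−1) = 336·388 = 130368.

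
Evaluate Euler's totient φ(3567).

3567 = 3 · 29 · 41.
φ(3567) = 3567 · (1 − 1/3) · (1 − 1/29) · (1 − 1/41)
       = 3567 · 2240/3567 = 2240.

2240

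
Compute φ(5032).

Prime factorization: 5032 = 2^3 · 17 · 37.
φ(5032) = 5032 · (1 − 1/2) · (1 − 1/17) · (1 − 1/37)
       = 5032 · 576/1258 = 2304.

2304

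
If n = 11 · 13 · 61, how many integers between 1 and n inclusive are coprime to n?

φ(11) = 11 − 1 = 10.
φ(13) = 13 − 1 = 12.
φ(61) = 61 − 1 = 60.
φ(8723) = 10 × 12 × 60 = 7200.

7200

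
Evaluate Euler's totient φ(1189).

First factor: 1189 = 29 * 41.
φ(29) = 29 − 1 = 28.
φ(41) = 41 − 1 = 40.
Multiply: 28 · 40 = 1120.

1120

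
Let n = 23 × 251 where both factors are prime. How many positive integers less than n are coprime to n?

5500

φ(5773) = 5773 · (1 − 1/23) · (1 − 1/251)
       = 5773 · 5500/5773 = 5500.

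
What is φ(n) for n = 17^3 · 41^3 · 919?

285422503680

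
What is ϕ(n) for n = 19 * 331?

5940

φ(19) = 19 − 1 = 18.
φ(331) = 331 − 1 = 330.
Multiply: 18 · 330 = 5940.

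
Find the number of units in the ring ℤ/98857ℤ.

83160

First factor: 98857 = 11**2 · 19 · 43.
φ(11^2) = 11^1·(11−1) = 11·10 = 110.
φ(19) = 19 − 1 = 18.
φ(43) = 43 − 1 = 42.
Since φ is multiplicative, φ(98857) = 110 · 18 · 42 = 83160.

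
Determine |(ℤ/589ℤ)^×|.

540

589 = 19 · 31.
φ(589) = 589 · (1 − 1/19) · (1 − 1/31)
       = 589 · 540/589 = 540.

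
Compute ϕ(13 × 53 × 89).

54912

φ(13) = 13 − 1 = 12.
φ(53) = 53 − 1 = 52.
φ(89) = 89 − 1 = 88.
Multiply: 12 · 52 · 88 = 54912.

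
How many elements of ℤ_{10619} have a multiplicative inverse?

Factor 10619: 10619 = 7 · 37 · 41.
φ(10619) = 10619 · (1 − 1/7) · (1 − 1/37) · (1 − 1/41)
       = 10619 · 8640/10619 = 8640.

8640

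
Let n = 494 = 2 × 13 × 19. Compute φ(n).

φ(2) = 2 − 1 = 1.
φ(13) = 13 − 1 = 12.
φ(19) = 19 − 1 = 18.
φ(494) = 1 × 12 × 18 = 216.

216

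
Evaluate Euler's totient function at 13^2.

156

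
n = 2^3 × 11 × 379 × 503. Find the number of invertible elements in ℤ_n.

φ(2^3) = 2^2·(2−1) = 4·1 = 4.
φ(11) = 11 − 1 = 10.
φ(379) = 379 − 1 = 378.
φ(503) = 503 − 1 = 502.
φ(16776056) = 4 × 10 × 378 × 502 = 7590240.

7590240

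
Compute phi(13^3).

2028

φ(13^3) = 13^3 − 13^2 = 2197 − 169 = 2028.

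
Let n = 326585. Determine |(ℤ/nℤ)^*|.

Factor 326585: 326585 = 5 * 7^2 * 31 * 43.
φ(326585) = 326585 · (1 − 1/5) · (1 − 1/7) · (1 − 1/31) · (1 − 1/43)
       = 326585 · 30240/46655 = 211680.

211680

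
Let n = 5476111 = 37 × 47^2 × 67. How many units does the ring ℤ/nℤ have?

φ(5476111) = 5476111 · (1 − 1/37) · (1 − 1/47) · (1 − 1/67)
       = 5476111 · 109296/116513 = 5136912.

5136912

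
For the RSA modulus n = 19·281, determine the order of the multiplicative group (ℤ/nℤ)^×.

φ(pq) = (p−1)(q−1) = 18 · 280 = 5040.

5040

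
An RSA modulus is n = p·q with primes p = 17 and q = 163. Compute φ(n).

2592

φ(2771) = 2771 · (1 − 1/17) · (1 − 1/163)
       = 2771 · 2592/2771 = 2592.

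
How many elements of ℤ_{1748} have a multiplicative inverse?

792

1748 = 2**2 × 19 × 23.
φ(2^2) = 2^1·(2−1) = 2·1 = 2.
φ(19) = 19 − 1 = 18.
φ(23) = 23 − 1 = 22.
Multiply: 2 · 18 · 22 = 792.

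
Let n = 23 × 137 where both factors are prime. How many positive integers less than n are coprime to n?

φ(23) = 23 − 1 = 22.
φ(137) = 137 − 1 = 136.
Since φ is multiplicative, φ(3151) = 22 · 136 = 2992.

2992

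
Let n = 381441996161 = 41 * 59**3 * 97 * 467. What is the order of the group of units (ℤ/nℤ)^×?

361284357120

φ(381441996161) = 381441996161 · (1 − 1/41) · (1 − 1/59) · (1 − 1/97) · (1 − 1/467)
       = 381441996161 · 103787520/109578281 = 361284357120.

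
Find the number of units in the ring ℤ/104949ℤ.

104949 = 3**3 * 13**2 * 23.
φ(3^3) = 3^3 − 3^2 = 27 − 9 = 18.
φ(13^2) = 13^2 − 13^1 = 169 − 13 = 156.
φ(23) = 23 − 1 = 22.
Multiply: 18 · 156 · 22 = 61776.

61776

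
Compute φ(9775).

7040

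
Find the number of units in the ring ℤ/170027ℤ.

134400

First factor: 170027 = 11 × 13 × 29 × 41.
φ(170027) = 170027 · (1 − 1/11) · (1 − 1/13) · (1 − 1/29) · (1 − 1/41)
       = 170027 · 134400/170027 = 134400.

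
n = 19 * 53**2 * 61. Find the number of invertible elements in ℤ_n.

φ(19) = 19 − 1 = 18.
φ(53^2) = 53^1·(53−1) = 53·52 = 2756.
φ(61) = 61 − 1 = 60.
Since φ is multiplicative, φ(3255631) = 18 · 2756 · 60 = 2976480.

2976480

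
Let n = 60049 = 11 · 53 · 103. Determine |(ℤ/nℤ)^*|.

53040

φ(60049) = 60049 · (1 − 1/11) · (1 − 1/53) · (1 − 1/103)
       = 60049 · 53040/60049 = 53040.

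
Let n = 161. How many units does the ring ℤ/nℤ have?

132

First factor: 161 = 7 · 23.
φ(161) = 161 · (1 − 1/7) · (1 − 1/23)
       = 161 · 132/161 = 132.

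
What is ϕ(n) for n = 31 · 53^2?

φ(87079) = 87079 · (1 − 1/31) · (1 − 1/53)
       = 87079 · 1560/1643 = 82680.

82680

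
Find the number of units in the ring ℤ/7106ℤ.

2880

Prime factorization: 7106 = 2 × 11 × 17 × 19.
φ(2) = 2 − 1 = 1.
φ(11) = 11 − 1 = 10.
φ(17) = 17 − 1 = 16.
φ(19) = 19 − 1 = 18.
Since φ is multiplicative, φ(7106) = 1 · 10 · 16 · 18 = 2880.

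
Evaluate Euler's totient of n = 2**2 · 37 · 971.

69840

φ(143708) = 143708 · (1 − 1/2) · (1 − 1/37) · (1 − 1/971)
       = 143708 · 34920/71854 = 69840.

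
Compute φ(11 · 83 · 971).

φ(11) = 11 − 1 = 10.
φ(83) = 83 − 1 = 82.
φ(971) = 971 − 1 = 970.
φ(886523) = 10 × 82 × 970 = 795400.

795400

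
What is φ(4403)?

3456

4403 = 7 · 17 · 37.
φ(7) = 7 − 1 = 6.
φ(17) = 17 − 1 = 16.
φ(37) = 37 − 1 = 36.
Multiply: 6 · 16 · 36 = 3456.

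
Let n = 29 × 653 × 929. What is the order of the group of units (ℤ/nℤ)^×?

φ(29) = 29 − 1 = 28.
φ(653) = 653 − 1 = 652.
φ(929) = 929 − 1 = 928.
Since φ is multiplicative, φ(17592473) = 28 · 652 · 928 = 16941568.

16941568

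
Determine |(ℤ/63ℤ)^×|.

First factor: 63 = 3^2 × 7.
φ(63) = 63 · (1 − 1/3) · (1 − 1/7)
       = 63 · 12/21 = 36.

36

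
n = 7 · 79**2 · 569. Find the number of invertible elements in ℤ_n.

21000096

φ(7) = 7 − 1 = 6.
φ(79^2) = 79^1·(79−1) = 79·78 = 6162.
φ(569) = 569 − 1 = 568.
Multiply: 6 · 6162 · 568 = 21000096.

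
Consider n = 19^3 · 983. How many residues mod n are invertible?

6381036

φ(6742397) = 6742397 · (1 − 1/19) · (1 − 1/983)
       = 6742397 · 17676/18677 = 6381036.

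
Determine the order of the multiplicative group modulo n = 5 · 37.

144

φ(5) = 5 − 1 = 4.
φ(37) = 37 − 1 = 36.
Since φ is multiplicative, φ(185) = 4 · 36 = 144.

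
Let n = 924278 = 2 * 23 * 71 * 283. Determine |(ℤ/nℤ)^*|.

434280

φ(924278) = 924278 · (1 − 1/2) · (1 − 1/23) · (1 − 1/71) · (1 − 1/283)
       = 924278 · 434280/924278 = 434280.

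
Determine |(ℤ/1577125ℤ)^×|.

Factor 1577125: 1577125 = 5^3 * 11 * 31 * 37.
φ(1577125) = 1577125 · (1 − 1/5) · (1 − 1/11) · (1 − 1/31) · (1 − 1/37)
       = 1577125 · 43200/63085 = 1080000.

1080000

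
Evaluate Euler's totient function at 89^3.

φ(89^3) = 89^2·(89−1) = 7921·88 = 697048.

697048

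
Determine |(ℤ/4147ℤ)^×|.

4147 = 11 * 13 * 29.
φ(11) = 11 − 1 = 10.
φ(13) = 13 − 1 = 12.
φ(29) = 29 − 1 = 28.
φ(4147) = 10 × 12 × 28 = 3360.

3360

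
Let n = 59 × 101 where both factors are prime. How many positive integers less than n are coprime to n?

5800

φ(pq) = (p−1)(q−1) = 58 · 100 = 5800.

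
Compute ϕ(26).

12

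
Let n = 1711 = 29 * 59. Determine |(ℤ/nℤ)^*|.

φ(29) = 29 − 1 = 28.
φ(59) = 59 − 1 = 58.
φ(1711) = 28 × 58 = 1624.

1624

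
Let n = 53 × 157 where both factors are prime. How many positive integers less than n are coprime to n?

8112

φ(53) = 53 − 1 = 52.
φ(157) = 157 − 1 = 156.
Multiply: 52 · 156 = 8112.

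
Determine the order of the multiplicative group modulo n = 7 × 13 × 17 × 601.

691200

φ(929747) = 929747 · (1 − 1/7) · (1 − 1/13) · (1 − 1/17) · (1 − 1/601)
       = 929747 · 691200/929747 = 691200.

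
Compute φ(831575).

604800

Prime factorization: 831575 = 5^2 · 29 · 31 · 37.
φ(5^2) = 5^1·(5−1) = 5·4 = 20.
φ(29) = 29 − 1 = 28.
φ(31) = 31 − 1 = 30.
φ(37) = 37 − 1 = 36.
Since φ is multiplicative, φ(831575) = 20 · 28 · 30 · 36 = 604800.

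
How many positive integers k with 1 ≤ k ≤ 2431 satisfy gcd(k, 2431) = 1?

Prime factorization: 2431 = 11 * 13 * 17.
φ(2431) = 2431 · (1 − 1/11) · (1 − 1/13) · (1 − 1/17)
       = 2431 · 1920/2431 = 1920.

1920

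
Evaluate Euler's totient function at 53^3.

146068

φ(148877) = 148877 · (1 − 1/53)
       = 148877 · 52/53 = 146068.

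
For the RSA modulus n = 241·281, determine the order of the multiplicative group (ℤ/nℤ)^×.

67200

φ(n) = (p − 1)(q − 1) = (241−1)(281−1) = 240·280 = 67200.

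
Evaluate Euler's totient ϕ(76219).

62400

Factor 76219: 76219 = 11 · 13^2 · 41.
φ(76219) = 76219 · (1 − 1/11) · (1 − 1/13) · (1 − 1/41)
       = 76219 · 4800/5863 = 62400.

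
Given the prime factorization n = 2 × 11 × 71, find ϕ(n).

700

φ(1562) = 1562 · (1 − 1/2) · (1 − 1/11) · (1 − 1/71)
       = 1562 · 700/1562 = 700.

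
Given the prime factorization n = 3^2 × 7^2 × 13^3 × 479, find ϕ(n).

244284768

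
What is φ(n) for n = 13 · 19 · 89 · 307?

5816448

φ(13) = 13 − 1 = 12.
φ(19) = 19 − 1 = 18.
φ(89) = 89 − 1 = 88.
φ(307) = 307 − 1 = 306.
Since φ is multiplicative, φ(6748781) = 12 · 18 · 88 · 306 = 5816448.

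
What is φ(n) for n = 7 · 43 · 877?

φ(7) = 7 − 1 = 6.
φ(43) = 43 − 1 = 42.
φ(877) = 877 − 1 = 876.
Since φ is multiplicative, φ(263977) = 6 · 42 · 876 = 220752.

220752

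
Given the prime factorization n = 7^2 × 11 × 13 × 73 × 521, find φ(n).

188697600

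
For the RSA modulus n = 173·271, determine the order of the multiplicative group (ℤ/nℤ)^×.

φ(n) = (p − 1)(q − 1) = (173−1)(271−1) = 172·270 = 46440.

46440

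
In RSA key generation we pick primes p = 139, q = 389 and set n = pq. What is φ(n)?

φ(n) = (p − 1)(q − 1) = (139−1)(389−1) = 138·388 = 53544.

53544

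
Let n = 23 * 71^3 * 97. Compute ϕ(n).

φ(798499441) = 798499441 · (1 − 1/23) · (1 − 1/71) · (1 − 1/97)
       = 798499441 · 147840/158401 = 745261440.

745261440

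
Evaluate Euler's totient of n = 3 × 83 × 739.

121032

φ(3) = 3 − 1 = 2.
φ(83) = 83 − 1 = 82.
φ(739) = 739 − 1 = 738.
φ(184011) = 2 × 82 × 738 = 121032.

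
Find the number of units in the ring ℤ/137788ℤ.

137788 = 2^2 · 7^2 · 19 · 37.
φ(137788) = 137788 · (1 − 1/2) · (1 − 1/7) · (1 − 1/19) · (1 − 1/37)
       = 137788 · 3888/9842 = 54432.

54432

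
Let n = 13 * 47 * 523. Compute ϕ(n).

288144

φ(13) = 13 − 1 = 12.
φ(47) = 47 − 1 = 46.
φ(523) = 523 − 1 = 522.
φ(319553) = 12 × 46 × 522 = 288144.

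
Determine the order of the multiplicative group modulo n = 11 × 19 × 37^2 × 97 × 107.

2439797760

φ(11) = 11 − 1 = 10.
φ(19) = 19 − 1 = 18.
φ(37^2) = 37^1·(37−1) = 37·36 = 1332.
φ(97) = 97 − 1 = 96.
φ(107) = 107 − 1 = 106.
Multiply: 10 · 18 · 1332 · 96 · 106 = 2439797760.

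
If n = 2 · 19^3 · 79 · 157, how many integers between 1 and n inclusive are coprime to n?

79067664

φ(170144354) = 170144354 · (1 − 1/2) · (1 − 1/19) · (1 − 1/79) · (1 − 1/157)
       = 170144354 · 219024/471314 = 79067664.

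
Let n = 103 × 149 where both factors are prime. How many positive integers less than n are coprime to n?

φ(n) = (p − 1)(q − 1) = (103−1)(149−1) = 102·148 = 15096.

15096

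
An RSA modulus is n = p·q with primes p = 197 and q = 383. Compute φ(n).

74872

φ(197) = 197 − 1 = 196.
φ(383) = 383 − 1 = 382.
Since φ is multiplicative, φ(75451) = 196 · 382 = 74872.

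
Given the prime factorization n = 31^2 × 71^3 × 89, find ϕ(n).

28878880800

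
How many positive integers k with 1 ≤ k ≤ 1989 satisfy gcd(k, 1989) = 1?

1152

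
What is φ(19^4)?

123462

φ(130321) = 130321 · (1 − 1/19)
       = 130321 · 18/19 = 123462.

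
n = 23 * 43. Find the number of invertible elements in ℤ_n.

924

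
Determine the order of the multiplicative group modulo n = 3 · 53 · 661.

68640

φ(3) = 3 − 1 = 2.
φ(53) = 53 − 1 = 52.
φ(661) = 661 − 1 = 660.
Since φ is multiplicative, φ(105099) = 2 · 52 · 660 = 68640.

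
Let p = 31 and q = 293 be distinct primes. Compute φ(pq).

φ(31) = 31 − 1 = 30.
φ(293) = 293 − 1 = 292.
Multiply: 30 · 292 = 8760.

8760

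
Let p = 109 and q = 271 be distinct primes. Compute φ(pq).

φ(109) = 109 − 1 = 108.
φ(271) = 271 − 1 = 270.
Since φ is multiplicative, φ(29539) = 108 · 270 = 29160.

29160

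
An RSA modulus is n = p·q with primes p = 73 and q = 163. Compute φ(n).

φ(73) = 73 − 1 = 72.
φ(163) = 163 − 1 = 162.
φ(11899) = 72 × 162 = 11664.

11664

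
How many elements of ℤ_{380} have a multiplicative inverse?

Factor 380: 380 = 2**2 × 5 × 19.
φ(380) = 380 · (1 − 1/2) · (1 − 1/5) · (1 − 1/19)
       = 380 · 72/190 = 144.

144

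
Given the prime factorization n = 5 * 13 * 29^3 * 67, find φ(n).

74600064

φ(106214095) = 106214095 · (1 − 1/5) · (1 − 1/13) · (1 − 1/29) · (1 − 1/67)
       = 106214095 · 88704/126295 = 74600064.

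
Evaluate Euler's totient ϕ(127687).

96768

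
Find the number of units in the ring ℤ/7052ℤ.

3360

Factor 7052: 7052 = 2^2 · 41 · 43.
φ(2^2) = 2^1·(2−1) = 2·1 = 2.
φ(41) = 41 − 1 = 40.
φ(43) = 43 − 1 = 42.
φ(7052) = 2 × 40 × 42 = 3360.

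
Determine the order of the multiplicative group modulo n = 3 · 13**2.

312

φ(3) = 3 − 1 = 2.
φ(13^2) = 13^1·(13−1) = 13·12 = 156.
Multiply: 2 · 156 = 312.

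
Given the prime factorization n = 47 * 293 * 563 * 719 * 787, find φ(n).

φ(47) = 47 − 1 = 46.
φ(293) = 293 − 1 = 292.
φ(563) = 563 − 1 = 562.
φ(719) = 719 − 1 = 718.
φ(787) = 787 − 1 = 786.
Multiply: 46 · 292 · 562 · 718 · 786 = 4260141152832.

4260141152832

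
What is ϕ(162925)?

First factor: 162925 = 5^2 · 7^3 · 19.
φ(162925) = 162925 · (1 − 1/5) · (1 − 1/7) · (1 − 1/19)
       = 162925 · 432/665 = 105840.

105840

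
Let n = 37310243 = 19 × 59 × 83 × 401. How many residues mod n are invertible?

34243200

φ(19) = 19 − 1 = 18.
φ(59) = 59 − 1 = 58.
φ(83) = 83 − 1 = 82.
φ(401) = 401 − 1 = 400.
Since φ is multiplicative, φ(37310243) = 18 · 58 · 82 · 400 = 34243200.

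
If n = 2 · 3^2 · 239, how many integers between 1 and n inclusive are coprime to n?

φ(2) = 2 − 1 = 1.
φ(3^2) = 3^1·(3−1) = 3·2 = 6.
φ(239) = 239 − 1 = 238.
Since φ is multiplicative, φ(4302) = 1 · 6 · 238 = 1428.

1428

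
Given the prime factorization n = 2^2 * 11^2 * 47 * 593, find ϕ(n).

φ(13489564) = 13489564 · (1 − 1/2) · (1 − 1/11) · (1 − 1/47) · (1 − 1/593)
       = 13489564 · 272320/613162 = 5991040.

5991040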